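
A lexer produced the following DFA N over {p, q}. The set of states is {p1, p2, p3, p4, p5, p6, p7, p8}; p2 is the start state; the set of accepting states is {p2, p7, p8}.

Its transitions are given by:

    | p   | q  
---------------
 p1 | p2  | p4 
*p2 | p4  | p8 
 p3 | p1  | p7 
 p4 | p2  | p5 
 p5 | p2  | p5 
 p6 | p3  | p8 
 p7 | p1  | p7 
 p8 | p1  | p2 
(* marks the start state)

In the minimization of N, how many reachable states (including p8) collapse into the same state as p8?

First remove the unreachable states {p3,p6,p7}; 5 states remain.
Initial partition by acceptance: {p2,p8} | {p1,p4,p5}.
No further refinement is possible. Final partition (2 blocks): {p2,p8} | {p1,p4,p5}.
State p8 belongs to the block {p2,p8}, which has 2 states.

2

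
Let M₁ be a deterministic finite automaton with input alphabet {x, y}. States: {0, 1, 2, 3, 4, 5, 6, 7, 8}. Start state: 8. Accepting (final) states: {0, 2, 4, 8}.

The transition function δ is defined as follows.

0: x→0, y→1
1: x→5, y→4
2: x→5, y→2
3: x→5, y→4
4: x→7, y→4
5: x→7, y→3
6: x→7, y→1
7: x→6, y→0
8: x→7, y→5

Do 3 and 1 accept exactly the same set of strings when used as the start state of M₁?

Yes

First remove the unreachable states {2}; 8 states remain.
Start with accepting vs non-accepting: {0,4,8} | {1,3,5,6,7}.
On input x, block {0,4,8} splits into {4,8} and {0}.
Refine {4,8} on symbol y: members go to different blocks, giving {4} and {8}.
On input y, block {1,3,5,6,7} splits into {1,3} and {5,6} and {7}.
Stable partition: {4} | {1,3} | {0} | {8} | {5,6} | {7} — 6 equivalence classes.
3 and 1 lie in the same block of the stable partition, so they are equivalent — no string distinguishes them.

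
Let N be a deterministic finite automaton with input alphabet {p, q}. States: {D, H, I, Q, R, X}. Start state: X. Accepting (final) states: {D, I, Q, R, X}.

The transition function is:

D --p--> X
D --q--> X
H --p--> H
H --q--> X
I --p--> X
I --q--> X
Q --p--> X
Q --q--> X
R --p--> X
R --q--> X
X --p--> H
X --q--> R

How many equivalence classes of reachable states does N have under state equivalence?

3

States {D,I,Q} cannot be reached from the start state, so discard them.
Initial partition by acceptance: {R,X} | {H}.
Refine {R,X} on symbol p: members go to different blocks, giving {R} and {X}.
No further refinement is possible. Final partition (3 blocks): {R} | {H} | {X}.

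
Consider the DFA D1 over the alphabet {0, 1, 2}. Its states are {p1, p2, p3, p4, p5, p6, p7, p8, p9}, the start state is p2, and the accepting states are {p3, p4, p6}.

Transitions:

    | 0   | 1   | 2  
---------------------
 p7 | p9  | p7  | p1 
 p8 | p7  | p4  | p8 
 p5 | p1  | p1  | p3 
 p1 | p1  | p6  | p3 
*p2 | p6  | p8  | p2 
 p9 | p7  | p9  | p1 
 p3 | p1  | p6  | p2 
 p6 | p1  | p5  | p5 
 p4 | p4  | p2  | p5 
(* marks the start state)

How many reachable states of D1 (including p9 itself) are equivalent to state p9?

2

Every state is reachable, so we keep all 9.
Start with accepting vs non-accepting: {p3,p4,p6} | {p1,p2,p5,p7,p8,p9}.
Refine {p3,p4,p6} on symbol 0: members go to different blocks, giving {p3,p6} and {p4}.
Refine {p3,p6} on symbol 1: members go to different blocks, giving {p3} and {p6}.
Refine {p1,p2,p5,p7,p8,p9} on symbol 0: members go to different blocks, giving {p1,p5,p7,p8,p9} and {p2}.
Split {p1,p5,p7,p8,p9} by δ(·,1) → {p5,p7,p9} and {p1} and {p8}.
Split {p5,p7,p9} by δ(·,0) → {p7,p9} and {p5}.
The partition is now stable with 8 blocks: {p3} | {p7,p9} | {p4} | {p6} | {p2} | {p1} | {p8} | {p5}.
The equivalence class containing p9 is {p7,p9}, of size 2.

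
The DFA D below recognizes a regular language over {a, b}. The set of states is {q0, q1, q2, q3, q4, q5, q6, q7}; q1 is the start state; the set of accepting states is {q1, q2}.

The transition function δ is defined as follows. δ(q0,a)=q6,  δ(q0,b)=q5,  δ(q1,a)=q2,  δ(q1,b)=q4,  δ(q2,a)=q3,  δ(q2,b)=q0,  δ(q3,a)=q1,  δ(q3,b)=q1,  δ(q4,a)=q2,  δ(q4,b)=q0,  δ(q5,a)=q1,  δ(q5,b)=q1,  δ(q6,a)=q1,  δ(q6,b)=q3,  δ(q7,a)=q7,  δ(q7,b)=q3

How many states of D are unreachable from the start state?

1

BFS from q1 reaches {q0, q1, q2, q3, q4, q5, q6}; the 1 state(s) q7 are never visited.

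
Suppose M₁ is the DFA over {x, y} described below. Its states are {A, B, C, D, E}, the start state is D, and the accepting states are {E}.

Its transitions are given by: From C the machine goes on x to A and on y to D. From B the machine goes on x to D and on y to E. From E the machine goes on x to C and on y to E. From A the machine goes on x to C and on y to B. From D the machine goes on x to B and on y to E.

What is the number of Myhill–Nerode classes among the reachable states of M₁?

Every state is reachable, so we keep all 5.
Initial partition by acceptance: {E} | {A,B,C,D}.
On input y, block {A,B,C,D} splits into {A,C} and {B,D}.
No further refinement is possible. Final partition (3 blocks): {E} | {A,C} | {B,D}.

3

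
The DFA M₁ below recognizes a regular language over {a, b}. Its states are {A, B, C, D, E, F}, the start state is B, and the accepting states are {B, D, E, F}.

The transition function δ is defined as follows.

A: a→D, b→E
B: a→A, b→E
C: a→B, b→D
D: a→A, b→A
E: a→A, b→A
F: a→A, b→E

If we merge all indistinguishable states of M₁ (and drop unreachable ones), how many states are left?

3

States {C,F} cannot be reached from the start state, so discard them.
P0 = {B,D,E} | {A}.
Split {B,D,E} by δ(·,b) → {D,E} and {B}.
Stable partition: {D,E} | {A} | {B} — 3 equivalence classes.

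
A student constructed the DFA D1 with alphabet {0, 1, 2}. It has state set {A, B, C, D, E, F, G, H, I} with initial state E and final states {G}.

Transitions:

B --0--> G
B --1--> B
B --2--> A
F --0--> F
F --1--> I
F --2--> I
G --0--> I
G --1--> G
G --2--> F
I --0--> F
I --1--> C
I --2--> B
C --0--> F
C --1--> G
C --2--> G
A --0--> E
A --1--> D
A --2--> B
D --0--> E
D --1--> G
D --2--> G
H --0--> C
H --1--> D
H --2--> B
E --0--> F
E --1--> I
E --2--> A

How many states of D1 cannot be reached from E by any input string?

BFS from E reaches {A, B, C, D, E, F, G, I}; the 1 state(s) H are never visited.

1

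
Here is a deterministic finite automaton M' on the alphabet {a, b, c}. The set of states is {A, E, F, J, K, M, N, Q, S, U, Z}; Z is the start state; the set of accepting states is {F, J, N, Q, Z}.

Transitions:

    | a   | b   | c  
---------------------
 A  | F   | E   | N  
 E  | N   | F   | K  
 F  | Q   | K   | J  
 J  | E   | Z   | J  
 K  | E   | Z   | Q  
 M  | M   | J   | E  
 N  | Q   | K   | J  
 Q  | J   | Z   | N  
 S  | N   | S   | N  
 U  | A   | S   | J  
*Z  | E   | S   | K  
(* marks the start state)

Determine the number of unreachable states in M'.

Starting at Z and following transitions, the reachable set is {E, F, J, K, N, Q, S, Z}. That leaves A, M, U unreachable — 3 in total.

3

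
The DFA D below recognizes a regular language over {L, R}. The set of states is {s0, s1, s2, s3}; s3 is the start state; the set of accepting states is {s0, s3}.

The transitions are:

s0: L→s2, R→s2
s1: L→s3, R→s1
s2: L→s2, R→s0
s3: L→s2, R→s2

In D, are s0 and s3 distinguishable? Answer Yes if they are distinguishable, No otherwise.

First remove the unreachable states {s1}; 3 states remain.
P0 = {s0,s3} | {s2}.
The partition is now stable with 2 blocks: {s0,s3} | {s2}.
s0 and s3 lie in the same block of the stable partition, so they are equivalent — no string distinguishes them.

No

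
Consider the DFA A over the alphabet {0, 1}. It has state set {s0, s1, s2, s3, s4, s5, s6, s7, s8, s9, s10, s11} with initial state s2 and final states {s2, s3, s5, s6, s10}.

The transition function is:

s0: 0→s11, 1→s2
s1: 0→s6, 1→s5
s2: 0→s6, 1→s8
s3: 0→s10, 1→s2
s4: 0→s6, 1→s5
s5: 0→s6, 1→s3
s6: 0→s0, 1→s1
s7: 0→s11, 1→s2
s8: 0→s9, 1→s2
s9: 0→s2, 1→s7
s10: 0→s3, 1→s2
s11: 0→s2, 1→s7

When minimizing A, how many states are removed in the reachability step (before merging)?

No path from s2 leads to s4; the other 11 states are all reachable.

1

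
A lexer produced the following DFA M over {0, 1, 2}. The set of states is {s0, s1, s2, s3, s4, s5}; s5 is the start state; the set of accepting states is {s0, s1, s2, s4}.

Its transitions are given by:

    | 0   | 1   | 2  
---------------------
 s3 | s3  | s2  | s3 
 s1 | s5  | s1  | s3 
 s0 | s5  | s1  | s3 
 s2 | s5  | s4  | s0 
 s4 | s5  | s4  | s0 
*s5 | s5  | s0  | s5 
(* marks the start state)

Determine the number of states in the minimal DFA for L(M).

Every state is reachable, so we keep all 6.
Initial partition by acceptance: {s0,s1,s2,s4} | {s3,s5}.
Refine {s0,s1,s2,s4} on symbol 2: members go to different blocks, giving {s0,s1} and {s2,s4}.
Split {s3,s5} by δ(·,1) → {s3} and {s5}.
Stable partition: {s0,s1} | {s3} | {s2,s4} | {s5} — 4 equivalence classes.

4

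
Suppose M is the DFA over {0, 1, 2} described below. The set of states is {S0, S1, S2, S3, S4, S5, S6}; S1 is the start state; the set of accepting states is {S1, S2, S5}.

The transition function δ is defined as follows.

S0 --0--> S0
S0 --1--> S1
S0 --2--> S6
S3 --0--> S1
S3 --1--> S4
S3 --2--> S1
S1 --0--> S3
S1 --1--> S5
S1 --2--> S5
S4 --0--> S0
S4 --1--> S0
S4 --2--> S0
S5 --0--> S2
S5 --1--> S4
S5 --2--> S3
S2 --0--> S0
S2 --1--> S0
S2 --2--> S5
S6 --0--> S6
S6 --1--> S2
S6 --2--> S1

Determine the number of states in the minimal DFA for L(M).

Every state is reachable, so we keep all 7.
Start with accepting vs non-accepting: {S1,S2,S5} | {S0,S3,S4,S6}.
On input 0, block {S1,S2,S5} splits into {S1,S2} and {S5}.
Split {S1,S2} by δ(·,1) → {S1} and {S2}.
Refine {S0,S3,S4,S6} on symbol 0: members go to different blocks, giving {S0,S4,S6} and {S3}.
Split {S0,S4,S6} by δ(·,1) → {S0} and {S4} and {S6}.
The partition is now stable with 7 blocks: {S1} | {S0} | {S5} | {S2} | {S3} | {S4} | {S6}.

7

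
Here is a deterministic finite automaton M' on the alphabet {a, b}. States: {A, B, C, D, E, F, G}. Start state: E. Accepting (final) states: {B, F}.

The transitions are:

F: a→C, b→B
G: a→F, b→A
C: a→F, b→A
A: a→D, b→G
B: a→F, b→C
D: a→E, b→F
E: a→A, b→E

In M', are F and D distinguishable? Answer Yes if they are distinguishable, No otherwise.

Yes

All states are reachable from the start state.
Start with accepting vs non-accepting: {B,F} | {A,C,D,E,G}.
Split {B,F} by δ(·,a) → {B} and {F}.
On input a, block {A,C,D,E,G} splits into {A,D,E} and {C,G}.
Refine {A,D,E} on symbol b: members go to different blocks, giving {A} and {D} and {E}.
No further refinement is possible. Final partition (6 blocks): {B} | {A} | {F} | {C,G} | {D} | {E}.
F and D end up in different blocks, so they are distinguishable. For instance, the string 'ε' is accepted from only F.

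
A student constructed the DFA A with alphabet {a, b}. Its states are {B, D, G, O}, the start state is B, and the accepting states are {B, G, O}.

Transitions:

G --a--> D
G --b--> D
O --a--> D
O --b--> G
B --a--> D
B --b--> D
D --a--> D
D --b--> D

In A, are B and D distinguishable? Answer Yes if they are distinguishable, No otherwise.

States {G,O} cannot be reached from the start state, so discard them.
Initial partition by acceptance: {B} | {D}.
No further refinement is possible. Final partition (2 blocks): {B} | {D}.
B and D end up in different blocks, so they are distinguishable. For instance, the string 'ε' is accepted from only B.

Yes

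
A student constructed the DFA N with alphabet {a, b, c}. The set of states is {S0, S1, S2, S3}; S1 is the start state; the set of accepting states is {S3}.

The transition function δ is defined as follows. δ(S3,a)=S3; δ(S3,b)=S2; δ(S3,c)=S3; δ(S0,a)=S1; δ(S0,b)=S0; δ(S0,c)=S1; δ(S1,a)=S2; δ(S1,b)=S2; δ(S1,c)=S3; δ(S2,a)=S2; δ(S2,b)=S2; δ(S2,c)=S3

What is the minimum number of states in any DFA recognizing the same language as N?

2

Reachable states from the start: {S1,S2,S3}. Unreachable: {S0} — drop them.
P0 = {S3} | {S1,S2}.
Stable partition: {S3} | {S1,S2} — 2 equivalence classes.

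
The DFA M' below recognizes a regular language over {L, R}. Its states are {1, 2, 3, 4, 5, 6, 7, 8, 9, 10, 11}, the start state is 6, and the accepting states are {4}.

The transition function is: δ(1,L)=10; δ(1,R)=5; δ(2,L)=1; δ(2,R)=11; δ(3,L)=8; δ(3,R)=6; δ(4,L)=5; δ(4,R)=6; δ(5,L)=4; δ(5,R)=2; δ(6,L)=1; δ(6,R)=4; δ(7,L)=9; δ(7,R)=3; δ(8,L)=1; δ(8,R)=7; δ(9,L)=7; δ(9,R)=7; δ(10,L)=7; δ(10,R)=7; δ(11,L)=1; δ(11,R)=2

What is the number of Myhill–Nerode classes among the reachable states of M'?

9

Every state is reachable, so we keep all 11.
Initial partition by acceptance: {4} | {1,2,3,5,6,7,8,9,10,11}.
On input L, block {1,2,3,5,6,7,8,9,10,11} splits into {1,2,3,6,7,8,9,10,11} and {5}.
Refine {1,2,3,6,7,8,9,10,11} on symbol R: members go to different blocks, giving {2,3,7,8,9,10,11} and {1} and {6}.
Refine {2,3,7,8,9,10,11} on symbol L: members go to different blocks, giving {3,7,9,10} and {2,8,11}.
On input L, block {3,7,9,10} splits into {7,9,10} and {3}.
Split {7,9,10} by δ(·,R) → {9,10} and {7}.
On input R, block {2,8,11} splits into {2,11} and {8}.
The partition is now stable with 9 blocks: {4} | {9,10} | {5} | {1} | {6} | {2,11} | {3} | {7} | {8}.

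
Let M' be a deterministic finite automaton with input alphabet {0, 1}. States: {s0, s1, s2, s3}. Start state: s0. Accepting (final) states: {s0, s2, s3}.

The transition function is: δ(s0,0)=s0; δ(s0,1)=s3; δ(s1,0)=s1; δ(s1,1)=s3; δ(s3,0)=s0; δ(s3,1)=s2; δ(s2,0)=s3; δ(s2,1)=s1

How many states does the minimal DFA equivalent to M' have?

Every state is reachable, so we keep all 4.
Initial partition by acceptance: {s0,s2,s3} | {s1}.
On input 1, block {s0,s2,s3} splits into {s0,s3} and {s2}.
Refine {s0,s3} on symbol 1: members go to different blocks, giving {s0} and {s3}.
No further refinement is possible. Final partition (4 blocks): {s0} | {s1} | {s2} | {s3}.

4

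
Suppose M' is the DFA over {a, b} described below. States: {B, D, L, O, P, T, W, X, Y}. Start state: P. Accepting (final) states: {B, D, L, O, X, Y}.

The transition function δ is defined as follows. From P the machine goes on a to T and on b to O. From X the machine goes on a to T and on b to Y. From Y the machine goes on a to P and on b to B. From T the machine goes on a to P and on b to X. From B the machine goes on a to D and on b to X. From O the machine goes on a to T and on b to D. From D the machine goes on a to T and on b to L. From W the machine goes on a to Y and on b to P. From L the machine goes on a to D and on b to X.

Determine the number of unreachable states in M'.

Starting at P and following transitions, the reachable set is {B, D, L, O, P, T, X, Y}. That leaves W unreachable — 1 in total.

1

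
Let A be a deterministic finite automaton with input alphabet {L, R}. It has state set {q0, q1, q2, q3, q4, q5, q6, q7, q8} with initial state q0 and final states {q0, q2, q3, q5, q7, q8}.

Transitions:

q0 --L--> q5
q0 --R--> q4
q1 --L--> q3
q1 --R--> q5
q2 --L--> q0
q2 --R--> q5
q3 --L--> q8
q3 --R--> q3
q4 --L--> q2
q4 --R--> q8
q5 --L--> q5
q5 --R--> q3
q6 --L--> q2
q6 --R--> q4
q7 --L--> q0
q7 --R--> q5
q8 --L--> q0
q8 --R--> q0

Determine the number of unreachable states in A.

3

BFS from q0 reaches {q0, q2, q3, q4, q5, q8}; the 3 state(s) q1, q6, q7 are never visited.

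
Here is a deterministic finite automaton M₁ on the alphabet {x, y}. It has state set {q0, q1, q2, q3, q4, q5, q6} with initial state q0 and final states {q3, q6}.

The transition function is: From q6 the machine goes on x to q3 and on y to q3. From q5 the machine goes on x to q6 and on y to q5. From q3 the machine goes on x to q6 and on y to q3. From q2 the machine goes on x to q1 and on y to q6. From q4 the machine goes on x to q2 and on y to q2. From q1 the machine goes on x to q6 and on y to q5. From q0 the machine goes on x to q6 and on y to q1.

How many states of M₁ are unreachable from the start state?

BFS from q0 reaches {q0, q1, q3, q5, q6}; the 2 state(s) q2, q4 are never visited.

2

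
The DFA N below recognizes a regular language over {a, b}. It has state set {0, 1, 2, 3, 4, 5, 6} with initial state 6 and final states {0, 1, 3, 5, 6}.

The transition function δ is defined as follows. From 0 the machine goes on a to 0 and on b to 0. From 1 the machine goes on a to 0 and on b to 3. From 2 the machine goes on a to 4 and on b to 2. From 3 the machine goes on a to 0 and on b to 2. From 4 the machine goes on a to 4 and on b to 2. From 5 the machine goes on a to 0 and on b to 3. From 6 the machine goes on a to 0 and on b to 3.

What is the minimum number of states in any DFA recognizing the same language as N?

4

Reachable states from the start: {0,2,3,4,6}. Unreachable: {1,5} — drop them.
Initial partition by acceptance: {0,3,6} | {2,4}.
Split {0,3,6} by δ(·,b) → {0,6} and {3}.
Split {0,6} by δ(·,b) → {0} and {6}.
The partition is now stable with 4 blocks: {0} | {2,4} | {3} | {6}.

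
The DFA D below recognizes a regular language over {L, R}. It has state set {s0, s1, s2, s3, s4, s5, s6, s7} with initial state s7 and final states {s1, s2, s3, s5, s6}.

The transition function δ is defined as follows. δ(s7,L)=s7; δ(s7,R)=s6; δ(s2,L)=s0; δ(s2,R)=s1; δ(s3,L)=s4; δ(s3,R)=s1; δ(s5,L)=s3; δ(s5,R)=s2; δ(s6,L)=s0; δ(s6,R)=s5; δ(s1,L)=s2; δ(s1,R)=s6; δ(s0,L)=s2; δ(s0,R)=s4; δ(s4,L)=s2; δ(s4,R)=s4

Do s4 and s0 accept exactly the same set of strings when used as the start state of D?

Yes

Start with accepting vs non-accepting: {s1,s2,s3,s5,s6} | {s0,s4,s7}.
Refine {s1,s2,s3,s5,s6} on symbol L: members go to different blocks, giving {s2,s3,s6} and {s1,s5}.
Split {s0,s4,s7} by δ(·,L) → {s0,s4} and {s7}.
No further refinement is possible. Final partition (4 blocks): {s2,s3,s6} | {s0,s4} | {s1,s5} | {s7}.
s4 and s0 lie in the same block of the stable partition, so they are equivalent — no string distinguishes them.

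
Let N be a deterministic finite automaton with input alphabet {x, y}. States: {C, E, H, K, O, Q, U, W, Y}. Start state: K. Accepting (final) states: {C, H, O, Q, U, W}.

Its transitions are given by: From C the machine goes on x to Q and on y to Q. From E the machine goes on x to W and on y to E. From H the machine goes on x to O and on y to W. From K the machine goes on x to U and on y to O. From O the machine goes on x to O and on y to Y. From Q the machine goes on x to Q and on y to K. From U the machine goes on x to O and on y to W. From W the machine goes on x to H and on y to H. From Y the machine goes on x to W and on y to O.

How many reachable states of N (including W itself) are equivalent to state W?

Reachable states from the start: {H,K,O,U,W,Y}. Unreachable: {C,E,Q} — drop them.
Start with accepting vs non-accepting: {H,O,U,W} | {K,Y}.
Refine {H,O,U,W} on symbol y: members go to different blocks, giving {H,U,W} and {O}.
On input x, block {H,U,W} splits into {H,U} and {W}.
Split {K,Y} by δ(·,x) → {K} and {Y}.
No further refinement is possible. Final partition (5 blocks): {H,U} | {K} | {O} | {W} | {Y}.
The equivalence class containing W is {W}, of size 1.

1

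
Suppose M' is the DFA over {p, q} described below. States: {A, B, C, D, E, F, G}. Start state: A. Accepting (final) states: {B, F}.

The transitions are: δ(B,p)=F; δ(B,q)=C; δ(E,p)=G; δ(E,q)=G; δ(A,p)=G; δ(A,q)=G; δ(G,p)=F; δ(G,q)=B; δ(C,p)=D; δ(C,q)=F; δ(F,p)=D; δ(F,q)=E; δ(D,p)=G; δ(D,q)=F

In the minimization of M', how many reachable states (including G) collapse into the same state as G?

Every state is reachable, so we keep all 7.
P0 = {B,F} | {A,C,D,E,G}.
Split {B,F} by δ(·,p) → {B} and {F}.
Refine {A,C,D,E,G} on symbol p: members go to different blocks, giving {A,C,D,E} and {G}.
On input p, block {A,C,D,E} splits into {A,D,E} and {C}.
Refine {A,D,E} on symbol q: members go to different blocks, giving {A,E} and {D}.
Stable partition: {B} | {A,E} | {F} | {G} | {C} | {D} — 6 equivalence classes.
The equivalence class containing G is {G}, of size 1.

1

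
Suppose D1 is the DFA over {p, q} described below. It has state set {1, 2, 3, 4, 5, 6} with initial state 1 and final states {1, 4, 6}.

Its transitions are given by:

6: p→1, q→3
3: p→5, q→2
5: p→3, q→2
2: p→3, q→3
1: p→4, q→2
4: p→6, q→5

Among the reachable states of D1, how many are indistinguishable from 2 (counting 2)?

3

Every state is reachable, so we keep all 6.
Initial partition by acceptance: {1,4,6} | {2,3,5}.
Stable partition: {1,4,6} | {2,3,5} — 2 equivalence classes.
State 2 belongs to the block {2,3,5}, which has 3 states.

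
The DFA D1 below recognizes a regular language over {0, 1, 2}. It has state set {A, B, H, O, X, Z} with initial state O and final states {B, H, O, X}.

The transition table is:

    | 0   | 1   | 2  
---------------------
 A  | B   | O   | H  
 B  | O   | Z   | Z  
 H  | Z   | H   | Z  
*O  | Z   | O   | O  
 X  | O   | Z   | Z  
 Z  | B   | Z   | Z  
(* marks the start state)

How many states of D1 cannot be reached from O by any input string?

3

No path from O leads to A, H, X; the other 3 states are all reachable.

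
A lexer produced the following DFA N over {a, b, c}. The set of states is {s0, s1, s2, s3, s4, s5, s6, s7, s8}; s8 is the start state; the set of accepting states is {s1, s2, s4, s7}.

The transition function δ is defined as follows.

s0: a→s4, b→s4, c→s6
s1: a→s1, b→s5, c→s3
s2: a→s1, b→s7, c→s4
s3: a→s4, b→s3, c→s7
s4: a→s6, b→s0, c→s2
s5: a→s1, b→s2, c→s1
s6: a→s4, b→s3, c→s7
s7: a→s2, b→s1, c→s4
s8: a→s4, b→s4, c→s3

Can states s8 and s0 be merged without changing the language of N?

Yes

Every state is reachable, so we keep all 9.
Initial partition by acceptance: {s1,s2,s4,s7} | {s0,s3,s5,s6,s8}.
Split {s1,s2,s4,s7} by δ(·,a) → {s1,s2,s7} and {s4}.
On input b, block {s1,s2,s7} splits into {s2,s7} and {s1}.
Split {s2,s7} by δ(·,a) → {s2} and {s7}.
Split {s0,s3,s5,s6,s8} by δ(·,a) → {s0,s3,s6,s8} and {s5}.
Refine {s0,s3,s6,s8} on symbol b: members go to different blocks, giving {s0,s8} and {s3,s6}.
No further refinement is possible. Final partition (7 blocks): {s2} | {s0,s8} | {s4} | {s1} | {s7} | {s5} | {s3,s6}.
s8 and s0 lie in the same block of the stable partition, so they are equivalent — no string distinguishes them.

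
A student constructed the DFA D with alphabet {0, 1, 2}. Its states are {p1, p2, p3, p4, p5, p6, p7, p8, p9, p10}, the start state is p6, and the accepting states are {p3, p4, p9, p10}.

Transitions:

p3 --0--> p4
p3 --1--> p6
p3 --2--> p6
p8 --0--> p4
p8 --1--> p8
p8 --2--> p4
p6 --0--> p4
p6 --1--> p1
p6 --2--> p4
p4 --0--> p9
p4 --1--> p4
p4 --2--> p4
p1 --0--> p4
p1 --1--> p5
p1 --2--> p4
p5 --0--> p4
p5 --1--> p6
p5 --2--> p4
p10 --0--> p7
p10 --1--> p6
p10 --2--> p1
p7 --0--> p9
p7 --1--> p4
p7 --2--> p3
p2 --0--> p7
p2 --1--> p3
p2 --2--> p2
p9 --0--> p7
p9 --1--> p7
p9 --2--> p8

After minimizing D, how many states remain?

5

Reachable states from the start: {p1,p3,p4,p5,p6,p7,p8,p9}. Unreachable: {p2,p10} — drop them.
P0 = {p3,p4,p9} | {p1,p5,p6,p7,p8}.
On input 0, block {p3,p4,p9} splits into {p3,p4} and {p9}.
Refine {p3,p4} on symbol 0: members go to different blocks, giving {p3} and {p4}.
Split {p1,p5,p6,p7,p8} by δ(·,0) → {p1,p5,p6,p8} and {p7}.
Stable partition: {p3} | {p1,p5,p6,p8} | {p9} | {p4} | {p7} — 5 equivalence classes.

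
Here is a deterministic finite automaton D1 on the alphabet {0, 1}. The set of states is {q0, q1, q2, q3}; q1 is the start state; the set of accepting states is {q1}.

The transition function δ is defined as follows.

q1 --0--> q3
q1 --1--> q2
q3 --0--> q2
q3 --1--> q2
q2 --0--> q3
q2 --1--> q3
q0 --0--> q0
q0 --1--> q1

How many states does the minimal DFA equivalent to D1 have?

States {q0} cannot be reached from the start state, so discard them.
Initial partition by acceptance: {q1} | {q2,q3}.
No further refinement is possible. Final partition (2 blocks): {q1} | {q2,q3}.

2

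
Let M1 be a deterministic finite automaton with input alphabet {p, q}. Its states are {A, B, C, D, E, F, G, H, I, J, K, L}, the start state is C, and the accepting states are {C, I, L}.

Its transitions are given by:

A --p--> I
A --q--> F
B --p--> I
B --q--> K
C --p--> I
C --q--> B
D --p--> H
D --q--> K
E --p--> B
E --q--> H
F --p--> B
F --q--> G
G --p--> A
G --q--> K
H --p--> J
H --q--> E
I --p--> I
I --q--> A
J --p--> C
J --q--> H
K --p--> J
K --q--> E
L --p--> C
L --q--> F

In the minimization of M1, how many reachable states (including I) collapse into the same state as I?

2

Reachable states from the start: {A,B,C,E,F,G,H,I,J,K}. Unreachable: {D,L} — drop them.
P0 = {C,I} | {A,B,E,F,G,H,J,K}.
Refine {A,B,E,F,G,H,J,K} on symbol p: members go to different blocks, giving {E,F,G,H,K} and {A,B,J}.
The partition is now stable with 3 blocks: {C,I} | {E,F,G,H,K} | {A,B,J}.
State I belongs to the block {C,I}, which has 2 states.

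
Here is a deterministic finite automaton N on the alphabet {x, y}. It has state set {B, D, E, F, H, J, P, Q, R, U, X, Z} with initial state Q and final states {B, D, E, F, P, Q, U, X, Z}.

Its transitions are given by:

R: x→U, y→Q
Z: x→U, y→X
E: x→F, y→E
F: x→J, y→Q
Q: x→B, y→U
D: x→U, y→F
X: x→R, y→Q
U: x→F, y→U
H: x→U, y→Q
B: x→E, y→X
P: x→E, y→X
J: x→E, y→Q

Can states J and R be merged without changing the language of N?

Yes

States {D,H,P,Z} cannot be reached from the start state, so discard them.
Initial partition by acceptance: {B,E,F,Q,U,X} | {J,R}.
On input x, block {B,E,F,Q,U,X} splits into {B,E,Q,U} and {F,X}.
Split {B,E,Q,U} by δ(·,x) → {E,U} and {B,Q}.
Split {B,Q} by δ(·,x) → {Q} and {B}.
Stable partition: {E,U} | {J,R} | {F,X} | {Q} | {B} — 5 equivalence classes.
J and R lie in the same block of the stable partition, so they are equivalent — no string distinguishes them.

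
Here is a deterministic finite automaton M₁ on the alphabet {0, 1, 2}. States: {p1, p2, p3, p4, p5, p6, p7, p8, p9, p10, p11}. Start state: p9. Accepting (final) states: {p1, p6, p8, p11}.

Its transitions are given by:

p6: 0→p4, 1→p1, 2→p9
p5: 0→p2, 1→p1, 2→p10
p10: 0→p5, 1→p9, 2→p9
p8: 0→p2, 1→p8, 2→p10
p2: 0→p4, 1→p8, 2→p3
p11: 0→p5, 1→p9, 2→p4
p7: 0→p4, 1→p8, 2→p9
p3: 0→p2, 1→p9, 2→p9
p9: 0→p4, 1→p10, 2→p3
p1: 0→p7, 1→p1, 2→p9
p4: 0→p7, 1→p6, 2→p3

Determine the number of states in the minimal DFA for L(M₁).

States {p11} cannot be reached from the start state, so discard them.
Start with accepting vs non-accepting: {p1,p6,p8} | {p2,p3,p4,p5,p7,p9,p10}.
Refine {p2,p3,p4,p5,p7,p9,p10} on symbol 1: members go to different blocks, giving {p2,p4,p5,p7} and {p3,p9,p10}.
No further refinement is possible. Final partition (3 blocks): {p1,p6,p8} | {p2,p4,p5,p7} | {p3,p9,p10}.

3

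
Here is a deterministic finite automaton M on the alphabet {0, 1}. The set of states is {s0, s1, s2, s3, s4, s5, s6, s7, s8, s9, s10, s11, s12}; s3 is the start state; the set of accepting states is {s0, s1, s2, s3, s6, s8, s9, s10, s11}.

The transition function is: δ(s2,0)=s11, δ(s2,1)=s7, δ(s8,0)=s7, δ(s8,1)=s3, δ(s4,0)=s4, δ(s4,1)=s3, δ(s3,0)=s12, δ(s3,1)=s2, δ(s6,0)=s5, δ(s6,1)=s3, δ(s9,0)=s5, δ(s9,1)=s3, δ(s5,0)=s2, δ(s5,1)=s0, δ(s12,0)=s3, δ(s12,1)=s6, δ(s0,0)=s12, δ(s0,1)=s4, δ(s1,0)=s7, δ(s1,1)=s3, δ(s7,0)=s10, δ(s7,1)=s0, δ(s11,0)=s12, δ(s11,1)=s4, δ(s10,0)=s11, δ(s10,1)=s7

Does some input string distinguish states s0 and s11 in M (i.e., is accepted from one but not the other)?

No

First remove the unreachable states {s1,s8,s9}; 10 states remain.
Initial partition by acceptance: {s0,s2,s3,s6,s10,s11} | {s4,s5,s7,s12}.
On input 0, block {s0,s2,s3,s6,s10,s11} splits into {s0,s3,s6,s11} and {s2,s10}.
Split {s0,s3,s6,s11} by δ(·,1) → {s0,s11} and {s3} and {s6}.
Refine {s4,s5,s7,s12} on symbol 0: members go to different blocks, giving {s5,s7} and {s4} and {s12}.
Stable partition: {s0,s11} | {s5,s7} | {s2,s10} | {s3} | {s6} | {s4} | {s12} — 7 equivalence classes.
s0 and s11 lie in the same block of the stable partition, so they are equivalent — no string distinguishes them.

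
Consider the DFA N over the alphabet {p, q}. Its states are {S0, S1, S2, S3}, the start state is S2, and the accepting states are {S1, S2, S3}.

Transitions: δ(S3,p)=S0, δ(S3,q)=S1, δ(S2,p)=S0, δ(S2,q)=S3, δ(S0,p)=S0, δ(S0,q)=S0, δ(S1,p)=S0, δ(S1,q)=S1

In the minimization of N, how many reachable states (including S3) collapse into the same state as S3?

3

Every state is reachable, so we keep all 4.
Initial partition by acceptance: {S1,S2,S3} | {S0}.
No further refinement is possible. Final partition (2 blocks): {S1,S2,S3} | {S0}.
State S3 belongs to the block {S1,S2,S3}, which has 3 states.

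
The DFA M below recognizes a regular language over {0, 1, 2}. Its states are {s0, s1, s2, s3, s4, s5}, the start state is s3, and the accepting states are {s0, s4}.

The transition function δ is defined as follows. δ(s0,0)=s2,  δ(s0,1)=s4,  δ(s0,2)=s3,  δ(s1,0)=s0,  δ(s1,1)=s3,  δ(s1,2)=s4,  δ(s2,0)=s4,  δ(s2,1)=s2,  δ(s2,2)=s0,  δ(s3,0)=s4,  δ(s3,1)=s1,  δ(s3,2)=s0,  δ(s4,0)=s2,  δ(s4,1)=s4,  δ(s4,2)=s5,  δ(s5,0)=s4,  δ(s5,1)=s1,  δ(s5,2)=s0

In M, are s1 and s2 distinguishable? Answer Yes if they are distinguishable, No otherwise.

No

Start with accepting vs non-accepting: {s0,s4} | {s1,s2,s3,s5}.
The partition is now stable with 2 blocks: {s0,s4} | {s1,s2,s3,s5}.
s1 and s2 lie in the same block of the stable partition, so they are equivalent — no string distinguishes them.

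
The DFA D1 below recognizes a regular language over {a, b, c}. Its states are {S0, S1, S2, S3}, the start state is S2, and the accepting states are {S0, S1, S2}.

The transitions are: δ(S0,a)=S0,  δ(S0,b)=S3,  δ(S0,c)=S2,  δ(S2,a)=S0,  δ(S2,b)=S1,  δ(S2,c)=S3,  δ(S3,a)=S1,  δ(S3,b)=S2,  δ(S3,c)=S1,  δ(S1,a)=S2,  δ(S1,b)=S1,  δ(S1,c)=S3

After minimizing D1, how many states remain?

Initial partition by acceptance: {S0,S1,S2} | {S3}.
Split {S0,S1,S2} by δ(·,b) → {S1,S2} and {S0}.
Refine {S1,S2} on symbol a: members go to different blocks, giving {S1} and {S2}.
Stable partition: {S1} | {S3} | {S0} | {S2} — 4 equivalence classes.

4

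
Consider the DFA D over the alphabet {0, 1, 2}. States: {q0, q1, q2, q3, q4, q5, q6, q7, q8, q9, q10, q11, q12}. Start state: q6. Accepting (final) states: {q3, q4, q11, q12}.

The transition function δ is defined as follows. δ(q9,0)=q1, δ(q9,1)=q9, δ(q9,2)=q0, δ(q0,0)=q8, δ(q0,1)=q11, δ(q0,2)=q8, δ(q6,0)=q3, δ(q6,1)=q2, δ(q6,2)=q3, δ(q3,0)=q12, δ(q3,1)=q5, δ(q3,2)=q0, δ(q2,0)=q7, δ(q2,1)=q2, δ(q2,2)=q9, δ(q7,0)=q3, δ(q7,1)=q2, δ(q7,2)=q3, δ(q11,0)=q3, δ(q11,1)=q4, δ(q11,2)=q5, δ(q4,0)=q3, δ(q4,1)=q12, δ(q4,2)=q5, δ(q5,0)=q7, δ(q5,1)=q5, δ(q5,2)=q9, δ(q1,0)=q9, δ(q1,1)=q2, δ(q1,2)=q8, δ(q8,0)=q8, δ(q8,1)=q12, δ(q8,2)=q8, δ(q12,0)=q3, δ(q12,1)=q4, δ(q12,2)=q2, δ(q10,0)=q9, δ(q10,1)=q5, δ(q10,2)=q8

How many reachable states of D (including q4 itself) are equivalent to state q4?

First remove the unreachable states {q10}; 12 states remain.
Start with accepting vs non-accepting: {q3,q4,q11,q12} | {q0,q1,q2,q5,q6,q7,q8,q9}.
Refine {q3,q4,q11,q12} on symbol 1: members go to different blocks, giving {q4,q11,q12} and {q3}.
Split {q0,q1,q2,q5,q6,q7,q8,q9} by δ(·,0) → {q0,q1,q2,q5,q8,q9} and {q6,q7}.
Split {q0,q1,q2,q5,q8,q9} by δ(·,0) → {q0,q1,q8,q9} and {q2,q5}.
Refine {q0,q1,q8,q9} on symbol 1: members go to different blocks, giving {q0,q8} and {q1} and {q9}.
No further refinement is possible. Final partition (7 blocks): {q4,q11,q12} | {q0,q8} | {q3} | {q6,q7} | {q2,q5} | {q1} | {q9}.
State q4 belongs to the block {q4,q11,q12}, which has 3 states.

3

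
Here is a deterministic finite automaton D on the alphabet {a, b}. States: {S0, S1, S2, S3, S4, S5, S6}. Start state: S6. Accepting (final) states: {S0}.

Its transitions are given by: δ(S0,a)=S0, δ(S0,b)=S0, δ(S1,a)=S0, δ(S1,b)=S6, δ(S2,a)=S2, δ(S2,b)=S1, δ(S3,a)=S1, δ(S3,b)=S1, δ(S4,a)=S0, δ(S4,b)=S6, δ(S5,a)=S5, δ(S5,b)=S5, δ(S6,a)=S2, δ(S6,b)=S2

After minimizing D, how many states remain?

4

First remove the unreachable states {S3,S4,S5}; 4 states remain.
P0 = {S0} | {S1,S2,S6}.
Refine {S1,S2,S6} on symbol a: members go to different blocks, giving {S2,S6} and {S1}.
Split {S2,S6} by δ(·,b) → {S2} and {S6}.
Stable partition: {S0} | {S2} | {S1} | {S6} — 4 equivalence classes.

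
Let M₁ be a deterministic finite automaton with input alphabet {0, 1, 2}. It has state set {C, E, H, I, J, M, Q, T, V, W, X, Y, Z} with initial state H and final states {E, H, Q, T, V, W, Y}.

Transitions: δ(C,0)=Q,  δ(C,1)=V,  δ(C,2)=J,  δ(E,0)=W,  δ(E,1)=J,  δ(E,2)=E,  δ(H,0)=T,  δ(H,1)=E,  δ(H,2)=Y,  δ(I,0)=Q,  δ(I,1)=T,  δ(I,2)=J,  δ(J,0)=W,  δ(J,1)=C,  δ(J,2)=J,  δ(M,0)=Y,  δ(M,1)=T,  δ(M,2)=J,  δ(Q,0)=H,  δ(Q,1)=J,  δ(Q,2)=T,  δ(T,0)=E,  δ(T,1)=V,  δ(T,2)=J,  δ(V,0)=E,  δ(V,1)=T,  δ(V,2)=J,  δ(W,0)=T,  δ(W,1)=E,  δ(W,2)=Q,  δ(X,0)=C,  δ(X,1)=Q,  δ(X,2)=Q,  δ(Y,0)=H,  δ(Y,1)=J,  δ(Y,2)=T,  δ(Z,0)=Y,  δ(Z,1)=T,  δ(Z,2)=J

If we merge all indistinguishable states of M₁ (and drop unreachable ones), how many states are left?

First remove the unreachable states {I,M,X,Z}; 9 states remain.
P0 = {E,H,Q,T,V,W,Y} | {C,J}.
On input 1, block {E,H,Q,T,V,W,Y} splits into {H,T,V,W} and {E,Q,Y}.
On input 0, block {H,T,V,W} splits into {T,V} and {H,W}.
On input 0, block {C,J} splits into {C} and {J}.
Refine {E,Q,Y} on symbol 2: members go to different blocks, giving {Q,Y} and {E}.
The partition is now stable with 6 blocks: {T,V} | {C} | {Q,Y} | {H,W} | {J} | {E}.

6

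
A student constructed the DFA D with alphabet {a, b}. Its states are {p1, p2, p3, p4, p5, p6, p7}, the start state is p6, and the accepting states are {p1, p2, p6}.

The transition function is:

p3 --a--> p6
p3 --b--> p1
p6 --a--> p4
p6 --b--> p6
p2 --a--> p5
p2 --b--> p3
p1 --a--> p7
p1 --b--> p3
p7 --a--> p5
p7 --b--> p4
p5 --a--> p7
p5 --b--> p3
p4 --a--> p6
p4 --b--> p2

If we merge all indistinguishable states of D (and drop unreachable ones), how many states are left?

All states are reachable from the start state.
Start with accepting vs non-accepting: {p1,p2,p6} | {p3,p4,p5,p7}.
Split {p1,p2,p6} by δ(·,b) → {p1,p2} and {p6}.
On input a, block {p3,p4,p5,p7} splits into {p3,p4} and {p5,p7}.
The partition is now stable with 4 blocks: {p1,p2} | {p3,p4} | {p6} | {p5,p7}.

4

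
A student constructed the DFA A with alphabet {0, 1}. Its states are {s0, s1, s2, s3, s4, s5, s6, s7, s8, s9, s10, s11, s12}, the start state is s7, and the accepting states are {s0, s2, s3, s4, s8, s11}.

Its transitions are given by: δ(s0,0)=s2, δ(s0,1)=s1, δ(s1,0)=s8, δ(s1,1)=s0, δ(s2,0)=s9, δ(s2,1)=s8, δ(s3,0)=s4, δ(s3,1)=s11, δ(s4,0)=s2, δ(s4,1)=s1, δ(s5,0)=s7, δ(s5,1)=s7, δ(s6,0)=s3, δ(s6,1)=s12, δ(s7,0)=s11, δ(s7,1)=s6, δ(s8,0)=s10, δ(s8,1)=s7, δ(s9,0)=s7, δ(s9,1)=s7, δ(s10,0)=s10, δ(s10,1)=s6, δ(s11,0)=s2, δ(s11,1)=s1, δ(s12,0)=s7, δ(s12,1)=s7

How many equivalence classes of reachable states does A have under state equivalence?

States {s5} cannot be reached from the start state, so discard them.
Start with accepting vs non-accepting: {s0,s2,s3,s4,s8,s11} | {s1,s6,s7,s9,s10,s12}.
On input 0, block {s0,s2,s3,s4,s8,s11} splits into {s0,s3,s4,s11} and {s2,s8}.
Refine {s0,s3,s4,s11} on symbol 0: members go to different blocks, giving {s0,s4,s11} and {s3}.
On input 0, block {s1,s6,s7,s9,s10,s12} splits into {s9,s10,s12} and {s1} and {s6} and {s7}.
Split {s9,s10,s12} by δ(·,0) → {s9,s12} and {s10}.
Refine {s2,s8} on symbol 0: members go to different blocks, giving {s2} and {s8}.
Stable partition: {s0,s4,s11} | {s9,s12} | {s2} | {s3} | {s1} | {s6} | {s7} | {s10} | {s8} — 9 equivalence classes.

9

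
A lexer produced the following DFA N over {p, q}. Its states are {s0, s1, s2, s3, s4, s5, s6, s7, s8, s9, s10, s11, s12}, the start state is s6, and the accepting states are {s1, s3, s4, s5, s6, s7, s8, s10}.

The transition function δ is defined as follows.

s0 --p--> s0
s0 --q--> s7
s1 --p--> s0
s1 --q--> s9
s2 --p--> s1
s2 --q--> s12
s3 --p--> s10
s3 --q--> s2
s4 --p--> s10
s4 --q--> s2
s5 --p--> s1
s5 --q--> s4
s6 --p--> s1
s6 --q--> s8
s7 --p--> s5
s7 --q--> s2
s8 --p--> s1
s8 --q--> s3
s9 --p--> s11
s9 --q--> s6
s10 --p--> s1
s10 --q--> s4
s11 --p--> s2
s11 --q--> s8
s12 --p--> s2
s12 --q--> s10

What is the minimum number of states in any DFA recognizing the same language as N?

8

Every state is reachable, so we keep all 13.
Start with accepting vs non-accepting: {s1,s3,s4,s5,s6,s7,s8,s10} | {s0,s2,s9,s11,s12}.
Refine {s1,s3,s4,s5,s6,s7,s8,s10} on symbol p: members go to different blocks, giving {s3,s4,s5,s6,s7,s8,s10} and {s1}.
Refine {s3,s4,s5,s6,s7,s8,s10} on symbol p: members go to different blocks, giving {s5,s6,s8,s10} and {s3,s4,s7}.
On input q, block {s5,s6,s8,s10} splits into {s5,s8,s10} and {s6}.
On input p, block {s0,s2,s9,s11,s12} splits into {s0,s9,s11,s12} and {s2}.
On input p, block {s0,s9,s11,s12} splits into {s0,s9} and {s11,s12}.
On input p, block {s0,s9} splits into {s0} and {s9}.
The partition is now stable with 8 blocks: {s5,s8,s10} | {s0} | {s1} | {s3,s4,s7} | {s6} | {s2} | {s11,s12} | {s9}.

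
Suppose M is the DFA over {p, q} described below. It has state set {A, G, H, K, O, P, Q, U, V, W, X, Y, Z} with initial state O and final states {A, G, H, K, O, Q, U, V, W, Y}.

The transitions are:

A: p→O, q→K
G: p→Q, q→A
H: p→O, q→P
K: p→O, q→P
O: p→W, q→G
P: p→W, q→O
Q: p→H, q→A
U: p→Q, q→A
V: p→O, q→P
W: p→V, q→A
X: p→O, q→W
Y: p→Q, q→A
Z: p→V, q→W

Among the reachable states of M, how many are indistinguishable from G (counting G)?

1

Reachable states from the start: {A,G,H,K,O,P,Q,V,W}. Unreachable: {U,X,Y,Z} — drop them.
Start with accepting vs non-accepting: {A,G,H,K,O,Q,V,W} | {P}.
Refine {A,G,H,K,O,Q,V,W} on symbol q: members go to different blocks, giving {A,G,O,Q,W} and {H,K,V}.
Split {A,G,O,Q,W} by δ(·,p) → {A,G,O} and {Q,W}.
Refine {A,G,O} on symbol p: members go to different blocks, giving {G,O} and {A}.
Split {G,O} by δ(·,q) → {G} and {O}.
The partition is now stable with 6 blocks: {G} | {P} | {H,K,V} | {Q,W} | {A} | {O}.
The equivalence class containing G is {G}, of size 1.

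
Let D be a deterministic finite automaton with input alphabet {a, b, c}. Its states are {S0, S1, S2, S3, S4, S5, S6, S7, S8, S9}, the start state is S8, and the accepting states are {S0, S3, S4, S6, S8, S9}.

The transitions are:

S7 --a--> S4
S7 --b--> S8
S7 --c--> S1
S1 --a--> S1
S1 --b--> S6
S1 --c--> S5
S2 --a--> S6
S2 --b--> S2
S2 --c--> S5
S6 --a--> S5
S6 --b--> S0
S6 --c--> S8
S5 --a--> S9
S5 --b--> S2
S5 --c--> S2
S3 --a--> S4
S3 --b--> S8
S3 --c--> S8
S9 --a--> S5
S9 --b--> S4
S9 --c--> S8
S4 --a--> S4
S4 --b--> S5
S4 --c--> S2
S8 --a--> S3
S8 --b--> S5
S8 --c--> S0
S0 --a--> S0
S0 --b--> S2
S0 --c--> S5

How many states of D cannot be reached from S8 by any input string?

BFS from S8 reaches {S0, S2, S3, S4, S5, S6, S8, S9}; the 2 state(s) S1, S7 are never visited.

2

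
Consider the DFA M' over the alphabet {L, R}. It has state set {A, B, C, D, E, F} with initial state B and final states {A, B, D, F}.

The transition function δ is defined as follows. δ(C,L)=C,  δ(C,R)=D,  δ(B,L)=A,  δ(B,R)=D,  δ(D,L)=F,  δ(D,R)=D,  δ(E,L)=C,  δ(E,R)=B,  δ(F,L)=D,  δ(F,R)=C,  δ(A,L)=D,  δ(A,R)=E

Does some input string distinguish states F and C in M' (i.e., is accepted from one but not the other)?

All states are reachable from the start state.
Initial partition by acceptance: {A,B,D,F} | {C,E}.
Split {A,B,D,F} by δ(·,R) → {A,F} and {B,D}.
The partition is now stable with 3 blocks: {A,F} | {C,E} | {B,D}.
F and C end up in different blocks, so they are distinguishable. For instance, the string 'ε' is accepted from only F.

Yes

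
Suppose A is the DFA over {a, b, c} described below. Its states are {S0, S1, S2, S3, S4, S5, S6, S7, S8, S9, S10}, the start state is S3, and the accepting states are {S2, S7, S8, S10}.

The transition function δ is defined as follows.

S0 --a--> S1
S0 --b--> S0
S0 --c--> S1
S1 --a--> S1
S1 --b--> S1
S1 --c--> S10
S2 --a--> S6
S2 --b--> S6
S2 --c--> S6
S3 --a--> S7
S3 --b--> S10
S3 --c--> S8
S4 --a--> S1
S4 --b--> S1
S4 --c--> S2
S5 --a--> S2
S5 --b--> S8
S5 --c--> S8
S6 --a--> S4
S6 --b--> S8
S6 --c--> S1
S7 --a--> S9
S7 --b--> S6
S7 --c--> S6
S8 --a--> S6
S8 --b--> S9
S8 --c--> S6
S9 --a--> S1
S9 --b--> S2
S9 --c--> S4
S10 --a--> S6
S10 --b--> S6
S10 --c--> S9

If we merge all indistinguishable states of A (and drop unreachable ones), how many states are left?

First remove the unreachable states {S0,S5}; 9 states remain.
P0 = {S2,S7,S8,S10} | {S1,S3,S4,S6,S9}.
Refine {S1,S3,S4,S6,S9} on symbol a: members go to different blocks, giving {S1,S4,S6,S9} and {S3}.
Refine {S1,S4,S6,S9} on symbol b: members go to different blocks, giving {S1,S4} and {S6,S9}.
The partition is now stable with 4 blocks: {S2,S7,S8,S10} | {S1,S4} | {S3} | {S6,S9}.

4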